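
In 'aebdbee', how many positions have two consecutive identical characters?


Looking for consecutive identical characters in 'aebdbee':
  pos 0-1: 'a' vs 'e' -> different
  pos 1-2: 'e' vs 'b' -> different
  pos 2-3: 'b' vs 'd' -> different
  pos 3-4: 'd' vs 'b' -> different
  pos 4-5: 'b' vs 'e' -> different
  pos 5-6: 'e' vs 'e' -> MATCH ('ee')
Consecutive identical pairs: ['ee']
Count: 1

1


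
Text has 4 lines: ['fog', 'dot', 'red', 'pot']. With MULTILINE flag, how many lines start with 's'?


With MULTILINE flag, ^ matches the start of each line.
Lines: ['fog', 'dot', 'red', 'pot']
Checking which lines start with 's':
  Line 1: 'fog' -> no
  Line 2: 'dot' -> no
  Line 3: 'red' -> no
  Line 4: 'pot' -> no
Matching lines: []
Count: 0

0


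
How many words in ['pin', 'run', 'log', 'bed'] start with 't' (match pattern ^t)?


Pattern ^t anchors to start of word. Check which words begin with 't':
  'pin' -> no
  'run' -> no
  'log' -> no
  'bed' -> no
Matching words: []
Count: 0

0


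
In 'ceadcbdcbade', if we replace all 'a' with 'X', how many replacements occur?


re.sub('a', 'X', text) replaces every occurrence of 'a' with 'X'.
Text: 'ceadcbdcbade'
Scanning for 'a':
  pos 2: 'a' -> replacement #1
  pos 9: 'a' -> replacement #2
Total replacements: 2

2


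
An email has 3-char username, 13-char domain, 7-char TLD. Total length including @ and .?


An email address has format: username@domain.tld
Username length: 3
'@' character: 1
Domain length: 13
'.' character: 1
TLD length: 7
Total = 3 + 1 + 13 + 1 + 7 = 25

25


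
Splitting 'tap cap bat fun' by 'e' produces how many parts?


Splitting by 'e' breaks the string at each occurrence of the separator.
Text: 'tap cap bat fun'
Parts after split:
  Part 1: 'tap cap bat fun'
Total parts: 1

1


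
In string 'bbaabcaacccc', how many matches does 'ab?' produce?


Pattern 'ab?' matches 'a' optionally followed by 'b'.
String: 'bbaabcaacccc'
Scanning left to right for 'a' then checking next char:
  Match 1: 'a' (a not followed by b)
  Match 2: 'ab' (a followed by b)
  Match 3: 'a' (a not followed by b)
  Match 4: 'a' (a not followed by b)
Total matches: 4

4


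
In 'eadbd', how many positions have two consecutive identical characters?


Looking for consecutive identical characters in 'eadbd':
  pos 0-1: 'e' vs 'a' -> different
  pos 1-2: 'a' vs 'd' -> different
  pos 2-3: 'd' vs 'b' -> different
  pos 3-4: 'b' vs 'd' -> different
Consecutive identical pairs: []
Count: 0

0


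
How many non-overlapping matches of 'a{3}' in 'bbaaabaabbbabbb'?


Pattern 'a{3}' matches exactly 3 consecutive a's (greedy, non-overlapping).
String: 'bbaaabaabbbabbb'
Scanning for runs of a's:
  Run at pos 2: 'aaa' (length 3) -> 1 match(es)
  Run at pos 6: 'aa' (length 2) -> 0 match(es)
  Run at pos 11: 'a' (length 1) -> 0 match(es)
Matches found: ['aaa']
Total: 1

1


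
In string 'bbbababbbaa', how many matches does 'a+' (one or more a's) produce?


Pattern 'a+' matches one or more consecutive a's.
String: 'bbbababbbaa'
Scanning for runs of a:
  Match 1: 'a' (length 1)
  Match 2: 'a' (length 1)
  Match 3: 'aa' (length 2)
Total matches: 3

3


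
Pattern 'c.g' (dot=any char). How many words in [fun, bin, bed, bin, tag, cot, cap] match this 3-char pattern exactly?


Pattern 'c.g' means: starts with 'c', any single char, ends with 'g'.
Checking each word (must be exactly 3 chars):
  'fun' (len=3): no
  'bin' (len=3): no
  'bed' (len=3): no
  'bin' (len=3): no
  'tag' (len=3): no
  'cot' (len=3): no
  'cap' (len=3): no
Matching words: []
Total: 0

0


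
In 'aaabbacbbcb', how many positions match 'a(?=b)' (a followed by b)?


Lookahead 'a(?=b)' matches 'a' only when followed by 'b'.
String: 'aaabbacbbcb'
Checking each position where char is 'a':
  pos 0: 'a' -> no (next='a')
  pos 1: 'a' -> no (next='a')
  pos 2: 'a' -> MATCH (next='b')
  pos 5: 'a' -> no (next='c')
Matching positions: [2]
Count: 1

1


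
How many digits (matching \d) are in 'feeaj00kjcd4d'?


\d matches any digit 0-9.
Scanning 'feeaj00kjcd4d':
  pos 5: '0' -> DIGIT
  pos 6: '0' -> DIGIT
  pos 11: '4' -> DIGIT
Digits found: ['0', '0', '4']
Total: 3

3


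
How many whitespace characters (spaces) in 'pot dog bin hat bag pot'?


\s matches whitespace characters (spaces, tabs, etc.).
Text: 'pot dog bin hat bag pot'
This text has 6 words separated by spaces.
Number of spaces = number of words - 1 = 6 - 1 = 5

5


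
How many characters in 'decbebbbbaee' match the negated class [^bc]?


Negated class [^bc] matches any char NOT in {b, c}
Scanning 'decbebbbbaee':
  pos 0: 'd' -> MATCH
  pos 1: 'e' -> MATCH
  pos 2: 'c' -> no (excluded)
  pos 3: 'b' -> no (excluded)
  pos 4: 'e' -> MATCH
  pos 5: 'b' -> no (excluded)
  pos 6: 'b' -> no (excluded)
  pos 7: 'b' -> no (excluded)
  pos 8: 'b' -> no (excluded)
  pos 9: 'a' -> MATCH
  pos 10: 'e' -> MATCH
  pos 11: 'e' -> MATCH
Total matches: 6

6


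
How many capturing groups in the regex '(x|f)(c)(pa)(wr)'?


To count capturing groups, count each '(' that starts a group.
Pattern: '(x|f)(c)(pa)(wr)'
Walking through the pattern:
  Position 0: '(' -> group #1
  Position 5: '(' -> group #2
  Position 8: '(' -> group #3
  Position 12: '(' -> group #4
Total capturing groups: 4

4


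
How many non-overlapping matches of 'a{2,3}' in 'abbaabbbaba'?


Pattern 'a{2,3}' matches between 2 and 3 consecutive a's (greedy).
String: 'abbaabbbaba'
Finding runs of a's and applying greedy matching:
  Run at pos 0: 'a' (length 1)
  Run at pos 3: 'aa' (length 2)
  Run at pos 8: 'a' (length 1)
  Run at pos 10: 'a' (length 1)
Matches: ['aa']
Count: 1

1


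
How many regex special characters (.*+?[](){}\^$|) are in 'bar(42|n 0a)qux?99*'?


Regex special characters are: . * + ? [ ] ( ) { } \ ^ $ |
Scanning 'bar(42|n 0a)qux?99*':
  pos 3: '(' -> SPECIAL
  pos 6: '|' -> SPECIAL
  pos 11: ')' -> SPECIAL
  pos 15: '?' -> SPECIAL
  pos 18: '*' -> SPECIAL
Special chars found: ['(', '|', ')', '?', '*']
Total: 5

5


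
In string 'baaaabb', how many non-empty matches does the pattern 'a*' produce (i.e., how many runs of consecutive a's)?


Pattern 'a*' matches zero or more a's. We want non-empty runs of consecutive a's.
String: 'baaaabb'
Walking through the string to find runs of a's:
  Run 1: positions 1-4 -> 'aaaa'
Non-empty runs found: ['aaaa']
Count: 1

1


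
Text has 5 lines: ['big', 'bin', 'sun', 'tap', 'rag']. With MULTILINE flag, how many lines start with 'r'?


With MULTILINE flag, ^ matches the start of each line.
Lines: ['big', 'bin', 'sun', 'tap', 'rag']
Checking which lines start with 'r':
  Line 1: 'big' -> no
  Line 2: 'bin' -> no
  Line 3: 'sun' -> no
  Line 4: 'tap' -> no
  Line 5: 'rag' -> MATCH
Matching lines: ['rag']
Count: 1

1


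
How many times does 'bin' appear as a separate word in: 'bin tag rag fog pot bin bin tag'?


Scanning each word for exact match 'bin':
  Word 1: 'bin' -> MATCH
  Word 2: 'tag' -> no
  Word 3: 'rag' -> no
  Word 4: 'fog' -> no
  Word 5: 'pot' -> no
  Word 6: 'bin' -> MATCH
  Word 7: 'bin' -> MATCH
  Word 8: 'tag' -> no
Total matches: 3

3


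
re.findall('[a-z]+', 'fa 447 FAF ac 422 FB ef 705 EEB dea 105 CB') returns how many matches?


Pattern '[a-z]+' finds one or more lowercase letters.
Text: 'fa 447 FAF ac 422 FB ef 705 EEB dea 105 CB'
Scanning for matches:
  Match 1: 'fa'
  Match 2: 'ac'
  Match 3: 'ef'
  Match 4: 'dea'
Total matches: 4

4


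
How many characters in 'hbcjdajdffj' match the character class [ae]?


Character class [ae] matches any of: {a, e}
Scanning string 'hbcjdajdffj' character by character:
  pos 0: 'h' -> no
  pos 1: 'b' -> no
  pos 2: 'c' -> no
  pos 3: 'j' -> no
  pos 4: 'd' -> no
  pos 5: 'a' -> MATCH
  pos 6: 'j' -> no
  pos 7: 'd' -> no
  pos 8: 'f' -> no
  pos 9: 'f' -> no
  pos 10: 'j' -> no
Total matches: 1

1


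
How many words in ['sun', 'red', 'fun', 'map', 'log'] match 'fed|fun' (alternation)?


Alternation 'fed|fun' matches either 'fed' or 'fun'.
Checking each word:
  'sun' -> no
  'red' -> no
  'fun' -> MATCH
  'map' -> no
  'log' -> no
Matches: ['fun']
Count: 1

1


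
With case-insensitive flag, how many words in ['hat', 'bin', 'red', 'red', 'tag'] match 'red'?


Case-insensitive matching: compare each word's lowercase form to 'red'.
  'hat' -> lower='hat' -> no
  'bin' -> lower='bin' -> no
  'red' -> lower='red' -> MATCH
  'red' -> lower='red' -> MATCH
  'tag' -> lower='tag' -> no
Matches: ['red', 'red']
Count: 2

2


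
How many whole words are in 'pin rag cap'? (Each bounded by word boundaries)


Word boundaries (\b) mark the start/end of each word.
Text: 'pin rag cap'
Splitting by whitespace:
  Word 1: 'pin'
  Word 2: 'rag'
  Word 3: 'cap'
Total whole words: 3

3


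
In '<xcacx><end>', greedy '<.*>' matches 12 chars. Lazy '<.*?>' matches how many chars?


Greedy '<.*>' tries to match as MUCH as possible.
Lazy '<.*?>' tries to match as LITTLE as possible.

String: '<xcacx><end>'
Greedy '<.*>' starts at first '<' and extends to the LAST '>': '<xcacx><end>' (12 chars)
Lazy '<.*?>' starts at first '<' and stops at the FIRST '>': '<xcacx>' (7 chars)

7


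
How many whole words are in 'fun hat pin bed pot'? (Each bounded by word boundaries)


Word boundaries (\b) mark the start/end of each word.
Text: 'fun hat pin bed pot'
Splitting by whitespace:
  Word 1: 'fun'
  Word 2: 'hat'
  Word 3: 'pin'
  Word 4: 'bed'
  Word 5: 'pot'
Total whole words: 5

5


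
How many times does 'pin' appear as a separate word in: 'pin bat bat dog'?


Scanning each word for exact match 'pin':
  Word 1: 'pin' -> MATCH
  Word 2: 'bat' -> no
  Word 3: 'bat' -> no
  Word 4: 'dog' -> no
Total matches: 1

1


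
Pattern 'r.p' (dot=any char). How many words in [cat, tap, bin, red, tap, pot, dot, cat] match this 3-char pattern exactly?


Pattern 'r.p' means: starts with 'r', any single char, ends with 'p'.
Checking each word (must be exactly 3 chars):
  'cat' (len=3): no
  'tap' (len=3): no
  'bin' (len=3): no
  'red' (len=3): no
  'tap' (len=3): no
  'pot' (len=3): no
  'dot' (len=3): no
  'cat' (len=3): no
Matching words: []
Total: 0

0


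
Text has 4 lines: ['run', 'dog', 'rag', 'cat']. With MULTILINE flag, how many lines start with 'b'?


With MULTILINE flag, ^ matches the start of each line.
Lines: ['run', 'dog', 'rag', 'cat']
Checking which lines start with 'b':
  Line 1: 'run' -> no
  Line 2: 'dog' -> no
  Line 3: 'rag' -> no
  Line 4: 'cat' -> no
Matching lines: []
Count: 0

0


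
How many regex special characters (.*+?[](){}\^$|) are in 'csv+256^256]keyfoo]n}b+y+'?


Regex special characters are: . * + ? [ ] ( ) { } \ ^ $ |
Scanning 'csv+256^256]keyfoo]n}b+y+':
  pos 3: '+' -> SPECIAL
  pos 7: '^' -> SPECIAL
  pos 11: ']' -> SPECIAL
  pos 18: ']' -> SPECIAL
  pos 20: '}' -> SPECIAL
  pos 22: '+' -> SPECIAL
  pos 24: '+' -> SPECIAL
Special chars found: ['+', '^', ']', ']', '}', '+', '+']
Total: 7

7


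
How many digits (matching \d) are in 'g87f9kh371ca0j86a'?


\d matches any digit 0-9.
Scanning 'g87f9kh371ca0j86a':
  pos 1: '8' -> DIGIT
  pos 2: '7' -> DIGIT
  pos 4: '9' -> DIGIT
  pos 7: '3' -> DIGIT
  pos 8: '7' -> DIGIT
  pos 9: '1' -> DIGIT
  pos 12: '0' -> DIGIT
  pos 14: '8' -> DIGIT
  pos 15: '6' -> DIGIT
Digits found: ['8', '7', '9', '3', '7', '1', '0', '8', '6']
Total: 9

9


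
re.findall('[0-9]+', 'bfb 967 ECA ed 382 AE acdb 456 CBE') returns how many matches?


Pattern '[0-9]+' finds one or more digits.
Text: 'bfb 967 ECA ed 382 AE acdb 456 CBE'
Scanning for matches:
  Match 1: '967'
  Match 2: '382'
  Match 3: '456'
Total matches: 3

3


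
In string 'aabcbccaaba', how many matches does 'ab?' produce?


Pattern 'ab?' matches 'a' optionally followed by 'b'.
String: 'aabcbccaaba'
Scanning left to right for 'a' then checking next char:
  Match 1: 'a' (a not followed by b)
  Match 2: 'ab' (a followed by b)
  Match 3: 'a' (a not followed by b)
  Match 4: 'ab' (a followed by b)
  Match 5: 'a' (a not followed by b)
Total matches: 5

5


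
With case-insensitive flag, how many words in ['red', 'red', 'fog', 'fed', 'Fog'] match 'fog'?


Case-insensitive matching: compare each word's lowercase form to 'fog'.
  'red' -> lower='red' -> no
  'red' -> lower='red' -> no
  'fog' -> lower='fog' -> MATCH
  'fed' -> lower='fed' -> no
  'Fog' -> lower='fog' -> MATCH
Matches: ['fog', 'Fog']
Count: 2

2


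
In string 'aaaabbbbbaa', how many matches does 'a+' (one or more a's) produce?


Pattern 'a+' matches one or more consecutive a's.
String: 'aaaabbbbbaa'
Scanning for runs of a:
  Match 1: 'aaaa' (length 4)
  Match 2: 'aa' (length 2)
Total matches: 2

2


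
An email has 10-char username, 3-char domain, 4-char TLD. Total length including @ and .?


An email address has format: username@domain.tld
Username length: 10
'@' character: 1
Domain length: 3
'.' character: 1
TLD length: 4
Total = 10 + 1 + 3 + 1 + 4 = 19

19


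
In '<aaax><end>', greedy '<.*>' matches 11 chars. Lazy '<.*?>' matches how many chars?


Greedy '<.*>' tries to match as MUCH as possible.
Lazy '<.*?>' tries to match as LITTLE as possible.

String: '<aaax><end>'
Greedy '<.*>' starts at first '<' and extends to the LAST '>': '<aaax><end>' (11 chars)
Lazy '<.*?>' starts at first '<' and stops at the FIRST '>': '<aaax>' (6 chars)

6


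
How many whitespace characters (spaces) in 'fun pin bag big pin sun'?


\s matches whitespace characters (spaces, tabs, etc.).
Text: 'fun pin bag big pin sun'
This text has 6 words separated by spaces.
Number of spaces = number of words - 1 = 6 - 1 = 5

5


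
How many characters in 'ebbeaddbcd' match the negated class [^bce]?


Negated class [^bce] matches any char NOT in {b, c, e}
Scanning 'ebbeaddbcd':
  pos 0: 'e' -> no (excluded)
  pos 1: 'b' -> no (excluded)
  pos 2: 'b' -> no (excluded)
  pos 3: 'e' -> no (excluded)
  pos 4: 'a' -> MATCH
  pos 5: 'd' -> MATCH
  pos 6: 'd' -> MATCH
  pos 7: 'b' -> no (excluded)
  pos 8: 'c' -> no (excluded)
  pos 9: 'd' -> MATCH
Total matches: 4

4


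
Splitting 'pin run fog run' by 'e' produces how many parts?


Splitting by 'e' breaks the string at each occurrence of the separator.
Text: 'pin run fog run'
Parts after split:
  Part 1: 'pin run fog run'
Total parts: 1

1


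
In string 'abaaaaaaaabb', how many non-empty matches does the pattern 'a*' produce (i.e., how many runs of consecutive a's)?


Pattern 'a*' matches zero or more a's. We want non-empty runs of consecutive a's.
String: 'abaaaaaaaabb'
Walking through the string to find runs of a's:
  Run 1: positions 0-0 -> 'a'
  Run 2: positions 2-9 -> 'aaaaaaaa'
Non-empty runs found: ['a', 'aaaaaaaa']
Count: 2

2


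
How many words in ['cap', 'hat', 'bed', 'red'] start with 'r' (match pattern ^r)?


Pattern ^r anchors to start of word. Check which words begin with 'r':
  'cap' -> no
  'hat' -> no
  'bed' -> no
  'red' -> MATCH (starts with 'r')
Matching words: ['red']
Count: 1

1


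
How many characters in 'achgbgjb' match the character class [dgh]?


Character class [dgh] matches any of: {d, g, h}
Scanning string 'achgbgjb' character by character:
  pos 0: 'a' -> no
  pos 1: 'c' -> no
  pos 2: 'h' -> MATCH
  pos 3: 'g' -> MATCH
  pos 4: 'b' -> no
  pos 5: 'g' -> MATCH
  pos 6: 'j' -> no
  pos 7: 'b' -> no
Total matches: 3

3


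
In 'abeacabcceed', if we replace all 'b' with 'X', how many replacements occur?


re.sub('b', 'X', text) replaces every occurrence of 'b' with 'X'.
Text: 'abeacabcceed'
Scanning for 'b':
  pos 1: 'b' -> replacement #1
  pos 6: 'b' -> replacement #2
Total replacements: 2

2


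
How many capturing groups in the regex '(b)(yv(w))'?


To count capturing groups, count each '(' that starts a group.
Pattern: '(b)(yv(w))'
Walking through the pattern:
  Position 0: '(' -> group #1
  Position 3: '(' -> group #2
  Position 6: '(' -> group #3
Total capturing groups: 3

3


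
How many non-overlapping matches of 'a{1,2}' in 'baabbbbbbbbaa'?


Pattern 'a{1,2}' matches between 1 and 2 consecutive a's (greedy).
String: 'baabbbbbbbbaa'
Finding runs of a's and applying greedy matching:
  Run at pos 1: 'aa' (length 2)
  Run at pos 11: 'aa' (length 2)
Matches: ['aa', 'aa']
Count: 2

2


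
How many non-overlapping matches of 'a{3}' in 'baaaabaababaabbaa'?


Pattern 'a{3}' matches exactly 3 consecutive a's (greedy, non-overlapping).
String: 'baaaabaababaabbaa'
Scanning for runs of a's:
  Run at pos 1: 'aaaa' (length 4) -> 1 match(es)
  Run at pos 6: 'aa' (length 2) -> 0 match(es)
  Run at pos 9: 'a' (length 1) -> 0 match(es)
  Run at pos 11: 'aa' (length 2) -> 0 match(es)
  Run at pos 15: 'aa' (length 2) -> 0 match(es)
Matches found: ['aaa']
Total: 1

1


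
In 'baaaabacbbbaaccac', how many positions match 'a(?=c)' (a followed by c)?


Lookahead 'a(?=c)' matches 'a' only when followed by 'c'.
String: 'baaaabacbbbaaccac'
Checking each position where char is 'a':
  pos 1: 'a' -> no (next='a')
  pos 2: 'a' -> no (next='a')
  pos 3: 'a' -> no (next='a')
  pos 4: 'a' -> no (next='b')
  pos 6: 'a' -> MATCH (next='c')
  pos 11: 'a' -> no (next='a')
  pos 12: 'a' -> MATCH (next='c')
  pos 15: 'a' -> MATCH (next='c')
Matching positions: [6, 12, 15]
Count: 3

3


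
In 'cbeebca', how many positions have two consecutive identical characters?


Looking for consecutive identical characters in 'cbeebca':
  pos 0-1: 'c' vs 'b' -> different
  pos 1-2: 'b' vs 'e' -> different
  pos 2-3: 'e' vs 'e' -> MATCH ('ee')
  pos 3-4: 'e' vs 'b' -> different
  pos 4-5: 'b' vs 'c' -> different
  pos 5-6: 'c' vs 'a' -> different
Consecutive identical pairs: ['ee']
Count: 1

1


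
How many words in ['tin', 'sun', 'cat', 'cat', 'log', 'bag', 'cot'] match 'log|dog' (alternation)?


Alternation 'log|dog' matches either 'log' or 'dog'.
Checking each word:
  'tin' -> no
  'sun' -> no
  'cat' -> no
  'cat' -> no
  'log' -> MATCH
  'bag' -> no
  'cot' -> no
Matches: ['log']
Count: 1

1


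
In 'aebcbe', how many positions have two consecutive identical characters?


Looking for consecutive identical characters in 'aebcbe':
  pos 0-1: 'a' vs 'e' -> different
  pos 1-2: 'e' vs 'b' -> different
  pos 2-3: 'b' vs 'c' -> different
  pos 3-4: 'c' vs 'b' -> different
  pos 4-5: 'b' vs 'e' -> different
Consecutive identical pairs: []
Count: 0

0


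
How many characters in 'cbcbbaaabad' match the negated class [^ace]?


Negated class [^ace] matches any char NOT in {a, c, e}
Scanning 'cbcbbaaabad':
  pos 0: 'c' -> no (excluded)
  pos 1: 'b' -> MATCH
  pos 2: 'c' -> no (excluded)
  pos 3: 'b' -> MATCH
  pos 4: 'b' -> MATCH
  pos 5: 'a' -> no (excluded)
  pos 6: 'a' -> no (excluded)
  pos 7: 'a' -> no (excluded)
  pos 8: 'b' -> MATCH
  pos 9: 'a' -> no (excluded)
  pos 10: 'd' -> MATCH
Total matches: 5

5


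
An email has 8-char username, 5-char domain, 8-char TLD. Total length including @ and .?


An email address has format: username@domain.tld
Username length: 8
'@' character: 1
Domain length: 5
'.' character: 1
TLD length: 8
Total = 8 + 1 + 5 + 1 + 8 = 23

23


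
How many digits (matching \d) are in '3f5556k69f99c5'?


\d matches any digit 0-9.
Scanning '3f5556k69f99c5':
  pos 0: '3' -> DIGIT
  pos 2: '5' -> DIGIT
  pos 3: '5' -> DIGIT
  pos 4: '5' -> DIGIT
  pos 5: '6' -> DIGIT
  pos 7: '6' -> DIGIT
  pos 8: '9' -> DIGIT
  pos 10: '9' -> DIGIT
  pos 11: '9' -> DIGIT
  pos 13: '5' -> DIGIT
Digits found: ['3', '5', '5', '5', '6', '6', '9', '9', '9', '5']
Total: 10

10


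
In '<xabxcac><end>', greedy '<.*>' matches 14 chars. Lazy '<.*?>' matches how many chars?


Greedy '<.*>' tries to match as MUCH as possible.
Lazy '<.*?>' tries to match as LITTLE as possible.

String: '<xabxcac><end>'
Greedy '<.*>' starts at first '<' and extends to the LAST '>': '<xabxcac><end>' (14 chars)
Lazy '<.*?>' starts at first '<' and stops at the FIRST '>': '<xabxcac>' (9 chars)

9


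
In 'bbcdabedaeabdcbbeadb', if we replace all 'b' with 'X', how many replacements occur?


re.sub('b', 'X', text) replaces every occurrence of 'b' with 'X'.
Text: 'bbcdabedaeabdcbbeadb'
Scanning for 'b':
  pos 0: 'b' -> replacement #1
  pos 1: 'b' -> replacement #2
  pos 5: 'b' -> replacement #3
  pos 11: 'b' -> replacement #4
  pos 14: 'b' -> replacement #5
  pos 15: 'b' -> replacement #6
  pos 19: 'b' -> replacement #7
Total replacements: 7

7


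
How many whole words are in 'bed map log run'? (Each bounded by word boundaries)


Word boundaries (\b) mark the start/end of each word.
Text: 'bed map log run'
Splitting by whitespace:
  Word 1: 'bed'
  Word 2: 'map'
  Word 3: 'log'
  Word 4: 'run'
Total whole words: 4

4


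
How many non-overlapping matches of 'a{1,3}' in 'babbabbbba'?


Pattern 'a{1,3}' matches between 1 and 3 consecutive a's (greedy).
String: 'babbabbbba'
Finding runs of a's and applying greedy matching:
  Run at pos 1: 'a' (length 1)
  Run at pos 4: 'a' (length 1)
  Run at pos 9: 'a' (length 1)
Matches: ['a', 'a', 'a']
Count: 3

3


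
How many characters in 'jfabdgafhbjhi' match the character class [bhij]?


Character class [bhij] matches any of: {b, h, i, j}
Scanning string 'jfabdgafhbjhi' character by character:
  pos 0: 'j' -> MATCH
  pos 1: 'f' -> no
  pos 2: 'a' -> no
  pos 3: 'b' -> MATCH
  pos 4: 'd' -> no
  pos 5: 'g' -> no
  pos 6: 'a' -> no
  pos 7: 'f' -> no
  pos 8: 'h' -> MATCH
  pos 9: 'b' -> MATCH
  pos 10: 'j' -> MATCH
  pos 11: 'h' -> MATCH
  pos 12: 'i' -> MATCH
Total matches: 7

7


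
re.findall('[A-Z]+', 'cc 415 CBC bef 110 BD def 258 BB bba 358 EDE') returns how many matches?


Pattern '[A-Z]+' finds one or more uppercase letters.
Text: 'cc 415 CBC bef 110 BD def 258 BB bba 358 EDE'
Scanning for matches:
  Match 1: 'CBC'
  Match 2: 'BD'
  Match 3: 'BB'
  Match 4: 'EDE'
Total matches: 4

4


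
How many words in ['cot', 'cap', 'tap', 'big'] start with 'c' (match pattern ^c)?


Pattern ^c anchors to start of word. Check which words begin with 'c':
  'cot' -> MATCH (starts with 'c')
  'cap' -> MATCH (starts with 'c')
  'tap' -> no
  'big' -> no
Matching words: ['cot', 'cap']
Count: 2

2


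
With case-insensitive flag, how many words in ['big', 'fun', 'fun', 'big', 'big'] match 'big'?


Case-insensitive matching: compare each word's lowercase form to 'big'.
  'big' -> lower='big' -> MATCH
  'fun' -> lower='fun' -> no
  'fun' -> lower='fun' -> no
  'big' -> lower='big' -> MATCH
  'big' -> lower='big' -> MATCH
Matches: ['big', 'big', 'big']
Count: 3

3


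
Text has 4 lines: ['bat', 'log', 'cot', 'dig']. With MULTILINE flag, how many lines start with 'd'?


With MULTILINE flag, ^ matches the start of each line.
Lines: ['bat', 'log', 'cot', 'dig']
Checking which lines start with 'd':
  Line 1: 'bat' -> no
  Line 2: 'log' -> no
  Line 3: 'cot' -> no
  Line 4: 'dig' -> MATCH
Matching lines: ['dig']
Count: 1

1


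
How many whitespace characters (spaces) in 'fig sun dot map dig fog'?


\s matches whitespace characters (spaces, tabs, etc.).
Text: 'fig sun dot map dig fog'
This text has 6 words separated by spaces.
Number of spaces = number of words - 1 = 6 - 1 = 5

5


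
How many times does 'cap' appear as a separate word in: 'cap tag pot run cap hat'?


Scanning each word for exact match 'cap':
  Word 1: 'cap' -> MATCH
  Word 2: 'tag' -> no
  Word 3: 'pot' -> no
  Word 4: 'run' -> no
  Word 5: 'cap' -> MATCH
  Word 6: 'hat' -> no
Total matches: 2

2


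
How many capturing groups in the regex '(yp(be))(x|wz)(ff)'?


To count capturing groups, count each '(' that starts a group.
Pattern: '(yp(be))(x|wz)(ff)'
Walking through the pattern:
  Position 0: '(' -> group #1
  Position 3: '(' -> group #2
  Position 8: '(' -> group #3
  Position 14: '(' -> group #4
Total capturing groups: 4

4


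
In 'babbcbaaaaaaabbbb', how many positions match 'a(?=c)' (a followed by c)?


Lookahead 'a(?=c)' matches 'a' only when followed by 'c'.
String: 'babbcbaaaaaaabbbb'
Checking each position where char is 'a':
  pos 1: 'a' -> no (next='b')
  pos 6: 'a' -> no (next='a')
  pos 7: 'a' -> no (next='a')
  pos 8: 'a' -> no (next='a')
  pos 9: 'a' -> no (next='a')
  pos 10: 'a' -> no (next='a')
  pos 11: 'a' -> no (next='a')
  pos 12: 'a' -> no (next='b')
Matching positions: []
Count: 0

0


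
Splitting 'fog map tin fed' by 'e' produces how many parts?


Splitting by 'e' breaks the string at each occurrence of the separator.
Text: 'fog map tin fed'
Parts after split:
  Part 1: 'fog map tin f'
  Part 2: 'd'
Total parts: 2

2


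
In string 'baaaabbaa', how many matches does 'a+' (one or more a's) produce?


Pattern 'a+' matches one or more consecutive a's.
String: 'baaaabbaa'
Scanning for runs of a:
  Match 1: 'aaaa' (length 4)
  Match 2: 'aa' (length 2)
Total matches: 2

2


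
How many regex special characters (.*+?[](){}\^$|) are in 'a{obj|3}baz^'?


Regex special characters are: . * + ? [ ] ( ) { } \ ^ $ |
Scanning 'a{obj|3}baz^':
  pos 1: '{' -> SPECIAL
  pos 5: '|' -> SPECIAL
  pos 7: '}' -> SPECIAL
  pos 11: '^' -> SPECIAL
Special chars found: ['{', '|', '}', '^']
Total: 4

4


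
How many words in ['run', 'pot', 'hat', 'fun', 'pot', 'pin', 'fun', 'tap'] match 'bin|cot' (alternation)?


Alternation 'bin|cot' matches either 'bin' or 'cot'.
Checking each word:
  'run' -> no
  'pot' -> no
  'hat' -> no
  'fun' -> no
  'pot' -> no
  'pin' -> no
  'fun' -> no
  'tap' -> no
Matches: []
Count: 0

0


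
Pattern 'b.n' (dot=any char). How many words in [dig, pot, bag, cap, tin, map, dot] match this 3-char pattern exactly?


Pattern 'b.n' means: starts with 'b', any single char, ends with 'n'.
Checking each word (must be exactly 3 chars):
  'dig' (len=3): no
  'pot' (len=3): no
  'bag' (len=3): no
  'cap' (len=3): no
  'tin' (len=3): no
  'map' (len=3): no
  'dot' (len=3): no
Matching words: []
Total: 0

0


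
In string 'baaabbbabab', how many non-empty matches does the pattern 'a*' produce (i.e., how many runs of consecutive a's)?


Pattern 'a*' matches zero or more a's. We want non-empty runs of consecutive a's.
String: 'baaabbbabab'
Walking through the string to find runs of a's:
  Run 1: positions 1-3 -> 'aaa'
  Run 2: positions 7-7 -> 'a'
  Run 3: positions 9-9 -> 'a'
Non-empty runs found: ['aaa', 'a', 'a']
Count: 3

3


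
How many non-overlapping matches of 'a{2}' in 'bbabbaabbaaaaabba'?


Pattern 'a{2}' matches exactly 2 consecutive a's (greedy, non-overlapping).
String: 'bbabbaabbaaaaabba'
Scanning for runs of a's:
  Run at pos 2: 'a' (length 1) -> 0 match(es)
  Run at pos 5: 'aa' (length 2) -> 1 match(es)
  Run at pos 9: 'aaaaa' (length 5) -> 2 match(es)
  Run at pos 16: 'a' (length 1) -> 0 match(es)
Matches found: ['aa', 'aa', 'aa']
Total: 3

3


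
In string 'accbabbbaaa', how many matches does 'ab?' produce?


Pattern 'ab?' matches 'a' optionally followed by 'b'.
String: 'accbabbbaaa'
Scanning left to right for 'a' then checking next char:
  Match 1: 'a' (a not followed by b)
  Match 2: 'ab' (a followed by b)
  Match 3: 'a' (a not followed by b)
  Match 4: 'a' (a not followed by b)
  Match 5: 'a' (a not followed by b)
Total matches: 5

5


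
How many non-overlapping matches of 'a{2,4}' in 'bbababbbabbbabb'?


Pattern 'a{2,4}' matches between 2 and 4 consecutive a's (greedy).
String: 'bbababbbabbbabb'
Finding runs of a's and applying greedy matching:
  Run at pos 2: 'a' (length 1)
  Run at pos 4: 'a' (length 1)
  Run at pos 8: 'a' (length 1)
  Run at pos 12: 'a' (length 1)
Matches: []
Count: 0

0


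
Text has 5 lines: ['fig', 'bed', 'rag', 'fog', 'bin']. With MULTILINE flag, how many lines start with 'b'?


With MULTILINE flag, ^ matches the start of each line.
Lines: ['fig', 'bed', 'rag', 'fog', 'bin']
Checking which lines start with 'b':
  Line 1: 'fig' -> no
  Line 2: 'bed' -> MATCH
  Line 3: 'rag' -> no
  Line 4: 'fog' -> no
  Line 5: 'bin' -> MATCH
Matching lines: ['bed', 'bin']
Count: 2

2


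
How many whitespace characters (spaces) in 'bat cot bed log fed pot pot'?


\s matches whitespace characters (spaces, tabs, etc.).
Text: 'bat cot bed log fed pot pot'
This text has 7 words separated by spaces.
Number of spaces = number of words - 1 = 7 - 1 = 6

6


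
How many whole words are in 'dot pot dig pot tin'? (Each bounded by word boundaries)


Word boundaries (\b) mark the start/end of each word.
Text: 'dot pot dig pot tin'
Splitting by whitespace:
  Word 1: 'dot'
  Word 2: 'pot'
  Word 3: 'dig'
  Word 4: 'pot'
  Word 5: 'tin'
Total whole words: 5

5


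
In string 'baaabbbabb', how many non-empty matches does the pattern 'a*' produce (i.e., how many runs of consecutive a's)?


Pattern 'a*' matches zero or more a's. We want non-empty runs of consecutive a's.
String: 'baaabbbabb'
Walking through the string to find runs of a's:
  Run 1: positions 1-3 -> 'aaa'
  Run 2: positions 7-7 -> 'a'
Non-empty runs found: ['aaa', 'a']
Count: 2

2


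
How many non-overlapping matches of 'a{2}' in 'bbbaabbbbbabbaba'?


Pattern 'a{2}' matches exactly 2 consecutive a's (greedy, non-overlapping).
String: 'bbbaabbbbbabbaba'
Scanning for runs of a's:
  Run at pos 3: 'aa' (length 2) -> 1 match(es)
  Run at pos 10: 'a' (length 1) -> 0 match(es)
  Run at pos 13: 'a' (length 1) -> 0 match(es)
  Run at pos 15: 'a' (length 1) -> 0 match(es)
Matches found: ['aa']
Total: 1

1


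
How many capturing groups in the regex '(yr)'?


To count capturing groups, count each '(' that starts a group.
Pattern: '(yr)'
Walking through the pattern:
  Position 0: '(' -> group #1
Total capturing groups: 1

1


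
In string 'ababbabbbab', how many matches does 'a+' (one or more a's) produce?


Pattern 'a+' matches one or more consecutive a's.
String: 'ababbabbbab'
Scanning for runs of a:
  Match 1: 'a' (length 1)
  Match 2: 'a' (length 1)
  Match 3: 'a' (length 1)
  Match 4: 'a' (length 1)
Total matches: 4

4


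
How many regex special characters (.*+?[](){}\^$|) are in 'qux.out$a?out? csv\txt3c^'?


Regex special characters are: . * + ? [ ] ( ) { } \ ^ $ |
Scanning 'qux.out$a?out? csv\txt3c^':
  pos 3: '.' -> SPECIAL
  pos 7: '$' -> SPECIAL
  pos 9: '?' -> SPECIAL
  pos 13: '?' -> SPECIAL
  pos 18: '\' -> SPECIAL
  pos 24: '^' -> SPECIAL
Special chars found: ['.', '$', '?', '?', '\\', '^']
Total: 6

6


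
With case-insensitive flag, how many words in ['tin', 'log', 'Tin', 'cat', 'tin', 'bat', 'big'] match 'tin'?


Case-insensitive matching: compare each word's lowercase form to 'tin'.
  'tin' -> lower='tin' -> MATCH
  'log' -> lower='log' -> no
  'Tin' -> lower='tin' -> MATCH
  'cat' -> lower='cat' -> no
  'tin' -> lower='tin' -> MATCH
  'bat' -> lower='bat' -> no
  'big' -> lower='big' -> no
Matches: ['tin', 'Tin', 'tin']
Count: 3

3


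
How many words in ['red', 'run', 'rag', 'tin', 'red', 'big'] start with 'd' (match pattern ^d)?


Pattern ^d anchors to start of word. Check which words begin with 'd':
  'red' -> no
  'run' -> no
  'rag' -> no
  'tin' -> no
  'red' -> no
  'big' -> no
Matching words: []
Count: 0

0


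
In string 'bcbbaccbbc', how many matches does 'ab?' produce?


Pattern 'ab?' matches 'a' optionally followed by 'b'.
String: 'bcbbaccbbc'
Scanning left to right for 'a' then checking next char:
  Match 1: 'a' (a not followed by b)
Total matches: 1

1


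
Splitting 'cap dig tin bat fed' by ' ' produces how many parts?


Splitting by ' ' breaks the string at each occurrence of the separator.
Text: 'cap dig tin bat fed'
Parts after split:
  Part 1: 'cap'
  Part 2: 'dig'
  Part 3: 'tin'
  Part 4: 'bat'
  Part 5: 'fed'
Total parts: 5

5


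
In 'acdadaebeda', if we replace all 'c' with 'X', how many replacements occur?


re.sub('c', 'X', text) replaces every occurrence of 'c' with 'X'.
Text: 'acdadaebeda'
Scanning for 'c':
  pos 1: 'c' -> replacement #1
Total replacements: 1

1


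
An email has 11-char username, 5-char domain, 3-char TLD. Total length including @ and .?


An email address has format: username@domain.tld
Username length: 11
'@' character: 1
Domain length: 5
'.' character: 1
TLD length: 3
Total = 11 + 1 + 5 + 1 + 3 = 21

21


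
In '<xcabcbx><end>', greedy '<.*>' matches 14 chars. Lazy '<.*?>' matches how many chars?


Greedy '<.*>' tries to match as MUCH as possible.
Lazy '<.*?>' tries to match as LITTLE as possible.

String: '<xcabcbx><end>'
Greedy '<.*>' starts at first '<' and extends to the LAST '>': '<xcabcbx><end>' (14 chars)
Lazy '<.*?>' starts at first '<' and stops at the FIRST '>': '<xcabcbx>' (9 chars)

9


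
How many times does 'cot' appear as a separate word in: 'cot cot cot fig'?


Scanning each word for exact match 'cot':
  Word 1: 'cot' -> MATCH
  Word 2: 'cot' -> MATCH
  Word 3: 'cot' -> MATCH
  Word 4: 'fig' -> no
Total matches: 3

3


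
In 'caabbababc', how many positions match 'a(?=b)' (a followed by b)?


Lookahead 'a(?=b)' matches 'a' only when followed by 'b'.
String: 'caabbababc'
Checking each position where char is 'a':
  pos 1: 'a' -> no (next='a')
  pos 2: 'a' -> MATCH (next='b')
  pos 5: 'a' -> MATCH (next='b')
  pos 7: 'a' -> MATCH (next='b')
Matching positions: [2, 5, 7]
Count: 3

3


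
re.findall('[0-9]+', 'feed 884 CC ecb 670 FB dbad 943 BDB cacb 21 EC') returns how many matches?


Pattern '[0-9]+' finds one or more digits.
Text: 'feed 884 CC ecb 670 FB dbad 943 BDB cacb 21 EC'
Scanning for matches:
  Match 1: '884'
  Match 2: '670'
  Match 3: '943'
  Match 4: '21'
Total matches: 4

4


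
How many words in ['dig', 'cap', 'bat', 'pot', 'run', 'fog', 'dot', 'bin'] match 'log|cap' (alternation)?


Alternation 'log|cap' matches either 'log' or 'cap'.
Checking each word:
  'dig' -> no
  'cap' -> MATCH
  'bat' -> no
  'pot' -> no
  'run' -> no
  'fog' -> no
  'dot' -> no
  'bin' -> no
Matches: ['cap']
Count: 1

1


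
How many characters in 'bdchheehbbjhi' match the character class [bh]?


Character class [bh] matches any of: {b, h}
Scanning string 'bdchheehbbjhi' character by character:
  pos 0: 'b' -> MATCH
  pos 1: 'd' -> no
  pos 2: 'c' -> no
  pos 3: 'h' -> MATCH
  pos 4: 'h' -> MATCH
  pos 5: 'e' -> no
  pos 6: 'e' -> no
  pos 7: 'h' -> MATCH
  pos 8: 'b' -> MATCH
  pos 9: 'b' -> MATCH
  pos 10: 'j' -> no
  pos 11: 'h' -> MATCH
  pos 12: 'i' -> no
Total matches: 7

7


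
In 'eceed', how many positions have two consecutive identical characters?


Looking for consecutive identical characters in 'eceed':
  pos 0-1: 'e' vs 'c' -> different
  pos 1-2: 'c' vs 'e' -> different
  pos 2-3: 'e' vs 'e' -> MATCH ('ee')
  pos 3-4: 'e' vs 'd' -> different
Consecutive identical pairs: ['ee']
Count: 1

1


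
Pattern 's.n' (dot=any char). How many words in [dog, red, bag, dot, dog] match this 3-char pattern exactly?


Pattern 's.n' means: starts with 's', any single char, ends with 'n'.
Checking each word (must be exactly 3 chars):
  'dog' (len=3): no
  'red' (len=3): no
  'bag' (len=3): no
  'dot' (len=3): no
  'dog' (len=3): no
Matching words: []
Total: 0

0


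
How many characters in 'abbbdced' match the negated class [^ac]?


Negated class [^ac] matches any char NOT in {a, c}
Scanning 'abbbdced':
  pos 0: 'a' -> no (excluded)
  pos 1: 'b' -> MATCH
  pos 2: 'b' -> MATCH
  pos 3: 'b' -> MATCH
  pos 4: 'd' -> MATCH
  pos 5: 'c' -> no (excluded)
  pos 6: 'e' -> MATCH
  pos 7: 'd' -> MATCH
Total matches: 6

6


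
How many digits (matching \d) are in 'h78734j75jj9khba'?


\d matches any digit 0-9.
Scanning 'h78734j75jj9khba':
  pos 1: '7' -> DIGIT
  pos 2: '8' -> DIGIT
  pos 3: '7' -> DIGIT
  pos 4: '3' -> DIGIT
  pos 5: '4' -> DIGIT
  pos 7: '7' -> DIGIT
  pos 8: '5' -> DIGIT
  pos 11: '9' -> DIGIT
Digits found: ['7', '8', '7', '3', '4', '7', '5', '9']
Total: 8

8


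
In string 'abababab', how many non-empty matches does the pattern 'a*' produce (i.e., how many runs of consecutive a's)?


Pattern 'a*' matches zero or more a's. We want non-empty runs of consecutive a's.
String: 'abababab'
Walking through the string to find runs of a's:
  Run 1: positions 0-0 -> 'a'
  Run 2: positions 2-2 -> 'a'
  Run 3: positions 4-4 -> 'a'
  Run 4: positions 6-6 -> 'a'
Non-empty runs found: ['a', 'a', 'a', 'a']
Count: 4

4


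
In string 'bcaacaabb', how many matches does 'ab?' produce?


Pattern 'ab?' matches 'a' optionally followed by 'b'.
String: 'bcaacaabb'
Scanning left to right for 'a' then checking next char:
  Match 1: 'a' (a not followed by b)
  Match 2: 'a' (a not followed by b)
  Match 3: 'a' (a not followed by b)
  Match 4: 'ab' (a followed by b)
Total matches: 4

4


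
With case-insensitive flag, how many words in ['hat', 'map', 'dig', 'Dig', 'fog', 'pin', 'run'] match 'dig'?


Case-insensitive matching: compare each word's lowercase form to 'dig'.
  'hat' -> lower='hat' -> no
  'map' -> lower='map' -> no
  'dig' -> lower='dig' -> MATCH
  'Dig' -> lower='dig' -> MATCH
  'fog' -> lower='fog' -> no
  'pin' -> lower='pin' -> no
  'run' -> lower='run' -> no
Matches: ['dig', 'Dig']
Count: 2

2


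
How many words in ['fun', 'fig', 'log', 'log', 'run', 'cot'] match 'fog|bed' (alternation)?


Alternation 'fog|bed' matches either 'fog' or 'bed'.
Checking each word:
  'fun' -> no
  'fig' -> no
  'log' -> no
  'log' -> no
  'run' -> no
  'cot' -> no
Matches: []
Count: 0

0


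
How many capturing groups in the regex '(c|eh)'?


To count capturing groups, count each '(' that starts a group.
Pattern: '(c|eh)'
Walking through the pattern:
  Position 0: '(' -> group #1
Total capturing groups: 1

1


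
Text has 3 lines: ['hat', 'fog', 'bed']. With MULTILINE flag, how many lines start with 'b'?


With MULTILINE flag, ^ matches the start of each line.
Lines: ['hat', 'fog', 'bed']
Checking which lines start with 'b':
  Line 1: 'hat' -> no
  Line 2: 'fog' -> no
  Line 3: 'bed' -> MATCH
Matching lines: ['bed']
Count: 1

1


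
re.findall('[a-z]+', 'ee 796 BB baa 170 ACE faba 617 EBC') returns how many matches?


Pattern '[a-z]+' finds one or more lowercase letters.
Text: 'ee 796 BB baa 170 ACE faba 617 EBC'
Scanning for matches:
  Match 1: 'ee'
  Match 2: 'baa'
  Match 3: 'faba'
Total matches: 3

3


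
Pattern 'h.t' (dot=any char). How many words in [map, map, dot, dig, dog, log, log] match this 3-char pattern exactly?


Pattern 'h.t' means: starts with 'h', any single char, ends with 't'.
Checking each word (must be exactly 3 chars):
  'map' (len=3): no
  'map' (len=3): no
  'dot' (len=3): no
  'dig' (len=3): no
  'dog' (len=3): no
  'log' (len=3): no
  'log' (len=3): no
Matching words: []
Total: 0

0


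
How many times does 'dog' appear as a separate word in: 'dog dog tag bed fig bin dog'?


Scanning each word for exact match 'dog':
  Word 1: 'dog' -> MATCH
  Word 2: 'dog' -> MATCH
  Word 3: 'tag' -> no
  Word 4: 'bed' -> no
  Word 5: 'fig' -> no
  Word 6: 'bin' -> no
  Word 7: 'dog' -> MATCH
Total matches: 3

3


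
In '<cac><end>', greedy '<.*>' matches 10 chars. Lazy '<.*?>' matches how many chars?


Greedy '<.*>' tries to match as MUCH as possible.
Lazy '<.*?>' tries to match as LITTLE as possible.

String: '<cac><end>'
Greedy '<.*>' starts at first '<' and extends to the LAST '>': '<cac><end>' (10 chars)
Lazy '<.*?>' starts at first '<' and stops at the FIRST '>': '<cac>' (5 chars)

5


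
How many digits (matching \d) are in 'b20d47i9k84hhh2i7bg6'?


\d matches any digit 0-9.
Scanning 'b20d47i9k84hhh2i7bg6':
  pos 1: '2' -> DIGIT
  pos 2: '0' -> DIGIT
  pos 4: '4' -> DIGIT
  pos 5: '7' -> DIGIT
  pos 7: '9' -> DIGIT
  pos 9: '8' -> DIGIT
  pos 10: '4' -> DIGIT
  pos 14: '2' -> DIGIT
  pos 16: '7' -> DIGIT
  pos 19: '6' -> DIGIT
Digits found: ['2', '0', '4', '7', '9', '8', '4', '2', '7', '6']
Total: 10

10


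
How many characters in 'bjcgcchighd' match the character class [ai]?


Character class [ai] matches any of: {a, i}
Scanning string 'bjcgcchighd' character by character:
  pos 0: 'b' -> no
  pos 1: 'j' -> no
  pos 2: 'c' -> no
  pos 3: 'g' -> no
  pos 4: 'c' -> no
  pos 5: 'c' -> no
  pos 6: 'h' -> no
  pos 7: 'i' -> MATCH
  pos 8: 'g' -> no
  pos 9: 'h' -> no
  pos 10: 'd' -> no
Total matches: 1

1


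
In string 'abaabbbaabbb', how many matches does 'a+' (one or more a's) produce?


Pattern 'a+' matches one or more consecutive a's.
String: 'abaabbbaabbb'
Scanning for runs of a:
  Match 1: 'a' (length 1)
  Match 2: 'aa' (length 2)
  Match 3: 'aa' (length 2)
Total matches: 3

3
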